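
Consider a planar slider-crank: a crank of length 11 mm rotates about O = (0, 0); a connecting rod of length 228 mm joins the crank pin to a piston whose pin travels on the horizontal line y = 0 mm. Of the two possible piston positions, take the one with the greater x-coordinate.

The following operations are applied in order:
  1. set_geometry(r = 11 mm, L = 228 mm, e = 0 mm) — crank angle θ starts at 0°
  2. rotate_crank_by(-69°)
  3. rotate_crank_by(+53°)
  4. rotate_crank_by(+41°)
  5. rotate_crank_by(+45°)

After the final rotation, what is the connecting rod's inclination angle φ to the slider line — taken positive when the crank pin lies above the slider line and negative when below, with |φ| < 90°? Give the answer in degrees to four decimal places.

set_geometry: r = 11 mm, L = 228 mm, e = 0 mm; θ ← 0°
rotate_crank_by(-69°): θ ← 0° -69° = -69°
rotate_crank_by(+53°): θ ← -69° +53° = -16°
rotate_crank_by(+41°): θ ← -16° +41° = 25°
rotate_crank_by(+45°): θ ← 25° +45° = 70°
crank pin P = (r cos θ, r sin θ) = (3.762222, 10.336619)
h = r sin θ − e = 10.336619 − 0 = 10.336619
sin φ = h / L = 10.336619 / 228 = 0.04533605
φ = arcsin(0.04533605) = 2.598455°

2.5985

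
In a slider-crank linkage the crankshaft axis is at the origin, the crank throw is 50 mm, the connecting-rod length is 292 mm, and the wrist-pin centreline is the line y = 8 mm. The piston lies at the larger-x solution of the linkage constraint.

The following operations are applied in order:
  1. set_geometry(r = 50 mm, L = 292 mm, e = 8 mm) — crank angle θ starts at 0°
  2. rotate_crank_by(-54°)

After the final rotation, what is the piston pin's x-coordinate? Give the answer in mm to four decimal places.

set_geometry: r = 50 mm, L = 292 mm, e = 8 mm; θ ← 0°
rotate_crank_by(-54°): θ ← 0° -54° = -54°
crank pin P = (r cos θ, r sin θ) = (29.389263, -40.450850)
h = r sin θ − e = -40.450850 − 8 = -48.450850
x = r cos θ + √(L² − h²) = 29.389263 + √(85264.0 − 2347.4848) = 29.389263 + 287.952279 = 317.341542

317.3415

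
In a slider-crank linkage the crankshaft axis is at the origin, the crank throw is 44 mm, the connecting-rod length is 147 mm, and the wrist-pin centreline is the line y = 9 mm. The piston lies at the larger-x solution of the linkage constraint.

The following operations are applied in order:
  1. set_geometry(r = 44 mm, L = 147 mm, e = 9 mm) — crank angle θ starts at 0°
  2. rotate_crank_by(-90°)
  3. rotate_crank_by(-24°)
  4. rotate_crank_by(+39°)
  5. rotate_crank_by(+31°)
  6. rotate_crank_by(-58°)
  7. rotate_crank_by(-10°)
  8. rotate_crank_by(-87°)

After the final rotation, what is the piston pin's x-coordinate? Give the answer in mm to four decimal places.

set_geometry: r = 44 mm, L = 147 mm, e = 9 mm; θ ← 0°
rotate_crank_by(-90°): θ ← 0° -90° = -90°
rotate_crank_by(-24°): θ ← -90° -24° = -114°
rotate_crank_by(+39°): θ ← -114° +39° = -75°
rotate_crank_by(+31°): θ ← -75° +31° = -44°
rotate_crank_by(-58°): θ ← -44° -58° = -102°
rotate_crank_by(-10°): θ ← -102° -10° = -112°
rotate_crank_by(-87°): θ ← -112° -87° = -199°
crank pin P = (r cos θ, r sin θ) = (-41.602817, 14.324999)
h = r sin θ − e = 14.324999 − 9 = 5.324999
x = r cos θ + √(L² − h²) = -41.602817 + √(21609.0 − 28.3556) = -41.602817 + 146.903521 = 105.300703

105.3007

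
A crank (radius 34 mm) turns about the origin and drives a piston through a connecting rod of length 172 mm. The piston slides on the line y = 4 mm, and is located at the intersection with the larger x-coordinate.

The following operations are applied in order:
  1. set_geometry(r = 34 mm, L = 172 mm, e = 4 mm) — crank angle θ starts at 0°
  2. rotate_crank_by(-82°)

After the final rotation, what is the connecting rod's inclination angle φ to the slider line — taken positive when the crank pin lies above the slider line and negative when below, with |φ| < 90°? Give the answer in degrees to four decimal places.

-12.6507

set_geometry: r = 34 mm, L = 172 mm, e = 4 mm; θ ← 0°
rotate_crank_by(-82°): θ ← 0° -82° = -82°
crank pin P = (r cos θ, r sin θ) = (4.731885, -33.669114)
h = r sin θ − e = -33.669114 − 4 = -37.669114
sin φ = h / L = -37.669114 / 172 = -0.21900648
φ = arcsin(-0.21900648) = -12.650685°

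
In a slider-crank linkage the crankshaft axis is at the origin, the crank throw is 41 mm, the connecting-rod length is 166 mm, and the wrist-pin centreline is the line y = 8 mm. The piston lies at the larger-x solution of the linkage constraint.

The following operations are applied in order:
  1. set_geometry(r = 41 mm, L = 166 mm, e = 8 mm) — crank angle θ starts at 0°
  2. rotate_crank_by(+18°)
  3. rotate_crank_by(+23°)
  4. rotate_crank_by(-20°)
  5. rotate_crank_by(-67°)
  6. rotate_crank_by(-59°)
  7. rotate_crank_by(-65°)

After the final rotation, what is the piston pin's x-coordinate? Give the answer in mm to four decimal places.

set_geometry: r = 41 mm, L = 166 mm, e = 8 mm; θ ← 0°
rotate_crank_by(+18°): θ ← 0° +18° = 18°
rotate_crank_by(+23°): θ ← 18° +23° = 41°
rotate_crank_by(-20°): θ ← 41° -20° = 21°
rotate_crank_by(-67°): θ ← 21° -67° = -46°
rotate_crank_by(-59°): θ ← -46° -59° = -105°
rotate_crank_by(-65°): θ ← -105° -65° = -170°
crank pin P = (r cos θ, r sin θ) = (-40.377118, -7.119575)
h = r sin θ − e = -7.119575 − 8 = -15.119575
x = r cos θ + √(L² − h²) = -40.377118 + √(27556.0 − 228.6016) = -40.377118 + 165.310007 = 124.932889

124.9329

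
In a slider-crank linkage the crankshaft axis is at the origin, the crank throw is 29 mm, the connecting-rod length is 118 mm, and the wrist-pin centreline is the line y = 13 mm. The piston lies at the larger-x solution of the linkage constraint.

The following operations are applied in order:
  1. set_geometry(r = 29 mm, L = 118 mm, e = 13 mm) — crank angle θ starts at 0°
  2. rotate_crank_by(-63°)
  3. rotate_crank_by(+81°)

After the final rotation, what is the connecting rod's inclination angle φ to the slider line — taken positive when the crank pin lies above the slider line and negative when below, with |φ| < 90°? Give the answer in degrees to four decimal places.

-1.9613

set_geometry: r = 29 mm, L = 118 mm, e = 13 mm; θ ← 0°
rotate_crank_by(-63°): θ ← 0° -63° = -63°
rotate_crank_by(+81°): θ ← -63° +81° = 18°
crank pin P = (r cos θ, r sin θ) = (27.580639, 8.961493)
h = r sin θ − e = 8.961493 − 13 = -4.038507
sin φ = h / L = -4.038507 / 118 = -0.03422464
φ = arcsin(-0.03422464) = -1.961310°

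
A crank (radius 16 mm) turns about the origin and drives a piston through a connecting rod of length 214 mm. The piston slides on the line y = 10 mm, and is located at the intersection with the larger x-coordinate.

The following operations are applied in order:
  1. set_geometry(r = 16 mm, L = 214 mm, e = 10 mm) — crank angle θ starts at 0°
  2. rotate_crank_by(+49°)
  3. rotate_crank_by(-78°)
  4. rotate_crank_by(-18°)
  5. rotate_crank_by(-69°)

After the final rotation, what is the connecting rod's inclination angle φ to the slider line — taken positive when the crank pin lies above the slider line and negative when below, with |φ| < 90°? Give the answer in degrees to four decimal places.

set_geometry: r = 16 mm, L = 214 mm, e = 10 mm; θ ← 0°
rotate_crank_by(+49°): θ ← 0° +49° = 49°
rotate_crank_by(-78°): θ ← 49° -78° = -29°
rotate_crank_by(-18°): θ ← -29° -18° = -47°
rotate_crank_by(-69°): θ ← -47° -69° = -116°
crank pin P = (r cos θ, r sin θ) = (-7.013938, -14.380705)
h = r sin θ − e = -14.380705 − 10 = -24.380705
sin φ = h / L = -24.380705 / 214 = -0.11392853
φ = arcsin(-0.11392853) = -6.541828°

-6.5418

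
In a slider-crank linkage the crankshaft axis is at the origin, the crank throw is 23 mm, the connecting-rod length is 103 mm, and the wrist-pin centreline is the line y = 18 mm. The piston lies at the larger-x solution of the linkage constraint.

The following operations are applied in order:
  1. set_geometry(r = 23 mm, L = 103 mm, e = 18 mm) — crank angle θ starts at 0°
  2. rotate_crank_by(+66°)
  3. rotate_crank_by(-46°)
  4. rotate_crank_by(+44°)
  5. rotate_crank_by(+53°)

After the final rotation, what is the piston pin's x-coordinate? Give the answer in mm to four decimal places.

set_geometry: r = 23 mm, L = 103 mm, e = 18 mm; θ ← 0°
rotate_crank_by(+66°): θ ← 0° +66° = 66°
rotate_crank_by(-46°): θ ← 66° -46° = 20°
rotate_crank_by(+44°): θ ← 20° +44° = 64°
rotate_crank_by(+53°): θ ← 64° +53° = 117°
crank pin P = (r cos θ, r sin θ) = (-10.441781, 20.493150)
h = r sin θ − e = 20.493150 − 18 = 2.493150
x = r cos θ + √(L² − h²) = -10.441781 + √(10609.0 − 6.2158) = -10.441781 + 102.969822 = 92.528040

92.5280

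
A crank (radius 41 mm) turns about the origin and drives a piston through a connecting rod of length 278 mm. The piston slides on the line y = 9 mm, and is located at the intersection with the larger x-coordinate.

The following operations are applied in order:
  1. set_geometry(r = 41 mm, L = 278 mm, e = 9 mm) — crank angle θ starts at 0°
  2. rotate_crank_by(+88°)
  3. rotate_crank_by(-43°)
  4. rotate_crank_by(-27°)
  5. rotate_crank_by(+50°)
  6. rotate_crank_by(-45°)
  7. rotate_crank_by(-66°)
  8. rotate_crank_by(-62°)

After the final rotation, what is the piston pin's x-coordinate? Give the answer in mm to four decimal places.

263.1068

set_geometry: r = 41 mm, L = 278 mm, e = 9 mm; θ ← 0°
rotate_crank_by(+88°): θ ← 0° +88° = 88°
rotate_crank_by(-43°): θ ← 88° -43° = 45°
rotate_crank_by(-27°): θ ← 45° -27° = 18°
rotate_crank_by(+50°): θ ← 18° +50° = 68°
rotate_crank_by(-45°): θ ← 68° -45° = 23°
rotate_crank_by(-66°): θ ← 23° -66° = -43°
rotate_crank_by(-62°): θ ← -43° -62° = -105°
crank pin P = (r cos θ, r sin θ) = (-10.611581, -39.602959)
h = r sin θ − e = -39.602959 − 9 = -48.602959
x = r cos θ + √(L² − h²) = -10.611581 + √(77284.0 − 2362.2476) = -10.611581 + 273.718382 = 263.106801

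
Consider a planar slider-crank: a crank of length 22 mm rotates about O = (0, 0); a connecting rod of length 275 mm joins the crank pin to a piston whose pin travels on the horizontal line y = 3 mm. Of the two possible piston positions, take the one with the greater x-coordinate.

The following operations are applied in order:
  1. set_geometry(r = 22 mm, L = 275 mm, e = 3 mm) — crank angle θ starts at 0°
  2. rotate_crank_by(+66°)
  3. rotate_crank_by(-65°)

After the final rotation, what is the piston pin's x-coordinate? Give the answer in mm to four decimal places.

set_geometry: r = 22 mm, L = 275 mm, e = 3 mm; θ ← 0°
rotate_crank_by(+66°): θ ← 0° +66° = 66°
rotate_crank_by(-65°): θ ← 66° -65° = 1°
crank pin P = (r cos θ, r sin θ) = (21.996649, 0.383953)
h = r sin θ − e = 0.383953 − 3 = -2.616047
x = r cos θ + √(L² − h²) = 21.996649 + √(75625.0 − 6.8437) = 21.996649 + 274.987557 = 296.984206

296.9842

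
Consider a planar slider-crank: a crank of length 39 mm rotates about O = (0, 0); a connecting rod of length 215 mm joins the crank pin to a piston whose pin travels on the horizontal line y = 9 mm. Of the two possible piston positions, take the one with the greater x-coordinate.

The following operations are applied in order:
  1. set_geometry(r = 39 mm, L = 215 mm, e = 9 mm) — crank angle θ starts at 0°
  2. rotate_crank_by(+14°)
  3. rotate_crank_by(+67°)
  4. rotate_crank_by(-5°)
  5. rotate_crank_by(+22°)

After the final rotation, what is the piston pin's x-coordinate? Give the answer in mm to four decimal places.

207.5221

set_geometry: r = 39 mm, L = 215 mm, e = 9 mm; θ ← 0°
rotate_crank_by(+14°): θ ← 0° +14° = 14°
rotate_crank_by(+67°): θ ← 14° +67° = 81°
rotate_crank_by(-5°): θ ← 81° -5° = 76°
rotate_crank_by(+22°): θ ← 76° +22° = 98°
crank pin P = (r cos θ, r sin θ) = (-5.427751, 38.620455)
h = r sin θ − e = 38.620455 − 9 = 29.620455
x = r cos θ + √(L² − h²) = -5.427751 + √(46225.0 − 877.3713) = -5.427751 + 212.949827 = 207.522076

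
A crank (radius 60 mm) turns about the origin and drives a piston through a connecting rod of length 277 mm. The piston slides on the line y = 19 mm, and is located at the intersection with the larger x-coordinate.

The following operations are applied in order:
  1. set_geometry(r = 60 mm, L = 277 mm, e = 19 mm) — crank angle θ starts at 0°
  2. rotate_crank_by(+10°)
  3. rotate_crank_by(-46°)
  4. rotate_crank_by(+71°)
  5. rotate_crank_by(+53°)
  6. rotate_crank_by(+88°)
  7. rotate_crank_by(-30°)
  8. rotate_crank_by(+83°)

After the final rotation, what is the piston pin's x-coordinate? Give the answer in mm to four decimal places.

set_geometry: r = 60 mm, L = 277 mm, e = 19 mm; θ ← 0°
rotate_crank_by(+10°): θ ← 0° +10° = 10°
rotate_crank_by(-46°): θ ← 10° -46° = -36°
rotate_crank_by(+71°): θ ← -36° +71° = 35°
rotate_crank_by(+53°): θ ← 35° +53° = 88°
rotate_crank_by(+88°): θ ← 88° +88° = 176°
rotate_crank_by(-30°): θ ← 176° -30° = 146°
rotate_crank_by(+83°): θ ← 146° +83° = 229°
crank pin P = (r cos θ, r sin θ) = (-39.363542, -45.282575)
h = r sin θ − e = -45.282575 − 19 = -64.282575
x = r cos θ + √(L² − h²) = -39.363542 + √(76729.0 − 4132.2494) = -39.363542 + 269.437842 = 230.074300

230.0743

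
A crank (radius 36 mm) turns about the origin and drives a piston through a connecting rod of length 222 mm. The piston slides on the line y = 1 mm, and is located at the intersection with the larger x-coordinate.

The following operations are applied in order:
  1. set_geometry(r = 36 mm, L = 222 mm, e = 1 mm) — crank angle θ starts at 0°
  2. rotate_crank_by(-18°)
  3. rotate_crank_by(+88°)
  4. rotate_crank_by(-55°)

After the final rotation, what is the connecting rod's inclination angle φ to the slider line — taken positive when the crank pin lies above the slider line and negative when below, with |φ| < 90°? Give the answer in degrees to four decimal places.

set_geometry: r = 36 mm, L = 222 mm, e = 1 mm; θ ← 0°
rotate_crank_by(-18°): θ ← 0° -18° = -18°
rotate_crank_by(+88°): θ ← -18° +88° = 70°
rotate_crank_by(-55°): θ ← 70° -55° = 15°
crank pin P = (r cos θ, r sin θ) = (34.773330, 9.317486)
h = r sin θ − e = 9.317486 − 1 = 8.317486
sin φ = h / L = 8.317486 / 222 = 0.03746615
φ = arcsin(0.03746615) = 2.147155°

2.1472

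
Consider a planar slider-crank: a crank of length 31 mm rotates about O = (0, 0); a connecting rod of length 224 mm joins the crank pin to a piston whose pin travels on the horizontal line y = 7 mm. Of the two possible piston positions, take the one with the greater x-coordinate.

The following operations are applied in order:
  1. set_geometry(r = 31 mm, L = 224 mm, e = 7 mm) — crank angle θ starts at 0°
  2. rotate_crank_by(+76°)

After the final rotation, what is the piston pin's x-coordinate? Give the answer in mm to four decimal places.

set_geometry: r = 31 mm, L = 224 mm, e = 7 mm; θ ← 0°
rotate_crank_by(+76°): θ ← 0° +76° = 76°
crank pin P = (r cos θ, r sin θ) = (7.499579, 30.079168)
h = r sin θ − e = 30.079168 − 7 = 23.079168
x = r cos θ + √(L² − h²) = 7.499579 + √(50176.0 − 532.6480) = 7.499579 + 222.807881 = 230.307460

230.3075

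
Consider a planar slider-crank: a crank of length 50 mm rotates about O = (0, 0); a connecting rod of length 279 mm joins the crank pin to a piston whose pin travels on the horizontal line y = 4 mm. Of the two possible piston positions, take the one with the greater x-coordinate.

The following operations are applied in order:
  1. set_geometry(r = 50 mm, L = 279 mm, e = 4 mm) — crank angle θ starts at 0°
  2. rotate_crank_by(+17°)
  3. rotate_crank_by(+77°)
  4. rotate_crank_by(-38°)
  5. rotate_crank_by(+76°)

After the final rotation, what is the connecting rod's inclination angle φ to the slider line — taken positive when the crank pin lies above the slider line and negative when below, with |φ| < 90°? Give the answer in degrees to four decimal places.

6.8253

set_geometry: r = 50 mm, L = 279 mm, e = 4 mm; θ ← 0°
rotate_crank_by(+17°): θ ← 0° +17° = 17°
rotate_crank_by(+77°): θ ← 17° +77° = 94°
rotate_crank_by(-38°): θ ← 94° -38° = 56°
rotate_crank_by(+76°): θ ← 56° +76° = 132°
crank pin P = (r cos θ, r sin θ) = (-33.456530, 37.157241)
h = r sin θ − e = 37.157241 − 4 = 33.157241
sin φ = h / L = 33.157241 / 279 = 0.11884316
φ = arcsin(0.11884316) = 6.825343°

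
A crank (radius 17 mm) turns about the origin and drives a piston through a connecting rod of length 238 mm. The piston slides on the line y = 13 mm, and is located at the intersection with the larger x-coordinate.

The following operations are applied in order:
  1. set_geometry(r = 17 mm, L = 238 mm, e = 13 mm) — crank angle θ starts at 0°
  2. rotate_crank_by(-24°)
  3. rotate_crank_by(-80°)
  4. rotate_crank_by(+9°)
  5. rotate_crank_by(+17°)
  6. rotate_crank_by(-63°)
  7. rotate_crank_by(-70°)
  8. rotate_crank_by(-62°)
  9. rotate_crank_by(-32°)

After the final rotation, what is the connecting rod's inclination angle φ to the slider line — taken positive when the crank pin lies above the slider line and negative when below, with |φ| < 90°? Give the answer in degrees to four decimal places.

0.2228

set_geometry: r = 17 mm, L = 238 mm, e = 13 mm; θ ← 0°
rotate_crank_by(-24°): θ ← 0° -24° = -24°
rotate_crank_by(-80°): θ ← -24° -80° = -104°
rotate_crank_by(+9°): θ ← -104° +9° = -95°
rotate_crank_by(+17°): θ ← -95° +17° = -78°
rotate_crank_by(-63°): θ ← -78° -63° = -141°
rotate_crank_by(-70°): θ ← -141° -70° = -211°
rotate_crank_by(-62°): θ ← -211° -62° = -273°
rotate_crank_by(-32°): θ ← -273° -32° = -305°
crank pin P = (r cos θ, r sin θ) = (9.750799, 13.925585)
h = r sin θ − e = 13.925585 − 13 = 0.925585
sin φ = h / L = 0.925585 / 238 = 0.00388901
φ = arcsin(0.00388901) = 0.222825°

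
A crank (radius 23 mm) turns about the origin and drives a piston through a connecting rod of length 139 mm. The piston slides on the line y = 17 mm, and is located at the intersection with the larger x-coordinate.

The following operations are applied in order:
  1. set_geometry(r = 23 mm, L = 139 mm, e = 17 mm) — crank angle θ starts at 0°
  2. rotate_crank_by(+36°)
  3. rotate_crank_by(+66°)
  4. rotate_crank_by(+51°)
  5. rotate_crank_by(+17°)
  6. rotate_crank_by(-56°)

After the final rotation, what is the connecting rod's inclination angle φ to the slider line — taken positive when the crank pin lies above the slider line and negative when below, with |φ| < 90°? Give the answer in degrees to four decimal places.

set_geometry: r = 23 mm, L = 139 mm, e = 17 mm; θ ← 0°
rotate_crank_by(+36°): θ ← 0° +36° = 36°
rotate_crank_by(+66°): θ ← 36° +66° = 102°
rotate_crank_by(+51°): θ ← 102° +51° = 153°
rotate_crank_by(+17°): θ ← 153° +17° = 170°
rotate_crank_by(-56°): θ ← 170° -56° = 114°
crank pin P = (r cos θ, r sin θ) = (-9.354943, 21.011546)
h = r sin θ − e = 21.011546 − 17 = 4.011546
sin φ = h / L = 4.011546 / 139 = 0.02886004
φ = arcsin(0.02886004) = 1.653788°

1.6538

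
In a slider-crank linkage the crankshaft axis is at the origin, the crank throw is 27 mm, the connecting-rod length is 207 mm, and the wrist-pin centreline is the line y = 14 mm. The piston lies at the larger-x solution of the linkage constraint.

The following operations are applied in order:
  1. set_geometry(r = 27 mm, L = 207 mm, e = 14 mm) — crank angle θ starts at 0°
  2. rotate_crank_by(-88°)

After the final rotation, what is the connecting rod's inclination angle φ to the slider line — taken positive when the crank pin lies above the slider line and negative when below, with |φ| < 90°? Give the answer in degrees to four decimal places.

set_geometry: r = 27 mm, L = 207 mm, e = 14 mm; θ ← 0°
rotate_crank_by(-88°): θ ← 0° -88° = -88°
crank pin P = (r cos θ, r sin θ) = (0.942286, -26.983552)
h = r sin θ − e = -26.983552 − 14 = -40.983552
sin φ = h / L = -40.983552 / 207 = -0.19798818
φ = arcsin(-0.19798818) = -11.419338°

-11.4193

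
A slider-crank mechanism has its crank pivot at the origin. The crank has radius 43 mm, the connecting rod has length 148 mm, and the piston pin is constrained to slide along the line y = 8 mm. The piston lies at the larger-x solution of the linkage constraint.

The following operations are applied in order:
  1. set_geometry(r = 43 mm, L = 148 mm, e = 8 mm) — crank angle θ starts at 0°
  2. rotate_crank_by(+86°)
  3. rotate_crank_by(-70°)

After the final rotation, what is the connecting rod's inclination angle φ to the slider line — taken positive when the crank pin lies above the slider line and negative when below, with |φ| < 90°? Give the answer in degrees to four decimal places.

1.4916

set_geometry: r = 43 mm, L = 148 mm, e = 8 mm; θ ← 0°
rotate_crank_by(+86°): θ ← 0° +86° = 86°
rotate_crank_by(-70°): θ ← 86° -70° = 16°
crank pin P = (r cos θ, r sin θ) = (41.334253, 11.852406)
h = r sin θ − e = 11.852406 − 8 = 3.852406
sin φ = h / L = 3.852406 / 148 = 0.02602977
φ = arcsin(0.02602977) = 1.491565°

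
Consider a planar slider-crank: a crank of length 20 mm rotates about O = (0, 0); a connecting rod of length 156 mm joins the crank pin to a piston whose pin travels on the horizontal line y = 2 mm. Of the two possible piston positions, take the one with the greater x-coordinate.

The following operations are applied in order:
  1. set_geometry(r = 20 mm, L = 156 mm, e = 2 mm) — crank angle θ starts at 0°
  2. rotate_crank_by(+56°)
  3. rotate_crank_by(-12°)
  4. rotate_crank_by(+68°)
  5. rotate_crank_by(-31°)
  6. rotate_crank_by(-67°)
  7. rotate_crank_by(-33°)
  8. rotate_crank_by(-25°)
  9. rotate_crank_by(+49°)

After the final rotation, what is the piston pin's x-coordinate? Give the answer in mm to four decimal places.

175.9237

set_geometry: r = 20 mm, L = 156 mm, e = 2 mm; θ ← 0°
rotate_crank_by(+56°): θ ← 0° +56° = 56°
rotate_crank_by(-12°): θ ← 56° -12° = 44°
rotate_crank_by(+68°): θ ← 44° +68° = 112°
rotate_crank_by(-31°): θ ← 112° -31° = 81°
rotate_crank_by(-67°): θ ← 81° -67° = 14°
rotate_crank_by(-33°): θ ← 14° -33° = -19°
rotate_crank_by(-25°): θ ← -19° -25° = -44°
rotate_crank_by(+49°): θ ← -44° +49° = 5°
crank pin P = (r cos θ, r sin θ) = (19.923894, 1.743115)
h = r sin θ − e = 1.743115 − 2 = -0.256885
x = r cos θ + √(L² − h²) = 19.923894 + √(24336.0 − 0.0660) = 19.923894 + 155.999788 = 175.923682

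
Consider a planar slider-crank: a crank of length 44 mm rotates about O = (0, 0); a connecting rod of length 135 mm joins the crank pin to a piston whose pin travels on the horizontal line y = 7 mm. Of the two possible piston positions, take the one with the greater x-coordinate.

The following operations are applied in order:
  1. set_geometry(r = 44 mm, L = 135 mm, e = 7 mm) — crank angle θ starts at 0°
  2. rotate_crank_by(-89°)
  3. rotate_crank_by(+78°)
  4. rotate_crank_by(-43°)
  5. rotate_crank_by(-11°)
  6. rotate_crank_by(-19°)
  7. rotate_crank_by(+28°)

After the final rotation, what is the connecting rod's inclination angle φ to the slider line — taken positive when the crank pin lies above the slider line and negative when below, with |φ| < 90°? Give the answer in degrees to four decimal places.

set_geometry: r = 44 mm, L = 135 mm, e = 7 mm; θ ← 0°
rotate_crank_by(-89°): θ ← 0° -89° = -89°
rotate_crank_by(+78°): θ ← -89° +78° = -11°
rotate_crank_by(-43°): θ ← -11° -43° = -54°
rotate_crank_by(-11°): θ ← -54° -11° = -65°
rotate_crank_by(-19°): θ ← -65° -19° = -84°
rotate_crank_by(+28°): θ ← -84° +28° = -56°
crank pin P = (r cos θ, r sin θ) = (24.604488, -36.477653)
h = r sin θ − e = -36.477653 − 7 = -43.477653
sin φ = h / L = -43.477653 / 135 = -0.32205669
φ = arcsin(-0.32205669) = -18.787350°

-18.7874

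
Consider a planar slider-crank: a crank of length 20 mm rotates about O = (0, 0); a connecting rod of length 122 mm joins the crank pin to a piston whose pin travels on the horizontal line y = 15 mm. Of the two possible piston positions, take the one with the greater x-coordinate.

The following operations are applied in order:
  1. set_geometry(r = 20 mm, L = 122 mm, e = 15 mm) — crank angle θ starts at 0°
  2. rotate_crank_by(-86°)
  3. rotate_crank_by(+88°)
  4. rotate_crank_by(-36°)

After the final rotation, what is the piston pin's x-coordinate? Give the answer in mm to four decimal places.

135.7378

set_geometry: r = 20 mm, L = 122 mm, e = 15 mm; θ ← 0°
rotate_crank_by(-86°): θ ← 0° -86° = -86°
rotate_crank_by(+88°): θ ← -86° +88° = 2°
rotate_crank_by(-36°): θ ← 2° -36° = -34°
crank pin P = (r cos θ, r sin θ) = (16.580751, -11.183858)
h = r sin θ − e = -11.183858 − 15 = -26.183858
x = r cos θ + √(L² − h²) = 16.580751 + √(14884.0 − 685.5944) = 16.580751 + 119.157063 = 135.737814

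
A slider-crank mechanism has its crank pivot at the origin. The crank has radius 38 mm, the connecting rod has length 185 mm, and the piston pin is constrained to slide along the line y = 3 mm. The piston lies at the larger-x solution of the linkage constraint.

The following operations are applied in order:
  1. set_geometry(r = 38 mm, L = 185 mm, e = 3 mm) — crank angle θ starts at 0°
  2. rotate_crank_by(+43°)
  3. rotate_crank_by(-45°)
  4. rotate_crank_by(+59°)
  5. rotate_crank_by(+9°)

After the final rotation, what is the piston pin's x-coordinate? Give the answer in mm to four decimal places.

197.7173

set_geometry: r = 38 mm, L = 185 mm, e = 3 mm; θ ← 0°
rotate_crank_by(+43°): θ ← 0° +43° = 43°
rotate_crank_by(-45°): θ ← 43° -45° = -2°
rotate_crank_by(+59°): θ ← -2° +59° = 57°
rotate_crank_by(+9°): θ ← 57° +9° = 66°
crank pin P = (r cos θ, r sin θ) = (15.455992, 34.714727)
h = r sin θ − e = 34.714727 − 3 = 31.714727
x = r cos θ + √(L² − h²) = 15.455992 + √(34225.0 − 1005.8239) = 15.455992 + 182.261285 = 197.717278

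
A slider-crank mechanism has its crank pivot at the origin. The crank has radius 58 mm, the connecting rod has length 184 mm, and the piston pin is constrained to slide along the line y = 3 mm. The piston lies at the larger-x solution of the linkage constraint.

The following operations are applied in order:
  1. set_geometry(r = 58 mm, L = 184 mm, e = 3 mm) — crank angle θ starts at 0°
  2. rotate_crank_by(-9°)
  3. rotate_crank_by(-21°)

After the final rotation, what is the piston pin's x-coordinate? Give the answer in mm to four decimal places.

231.4255

set_geometry: r = 58 mm, L = 184 mm, e = 3 mm; θ ← 0°
rotate_crank_by(-9°): θ ← 0° -9° = -9°
rotate_crank_by(-21°): θ ← -9° -21° = -30°
crank pin P = (r cos θ, r sin θ) = (50.229473, -29.000000)
h = r sin θ − e = -29.000000 − 3 = -32.000000
x = r cos θ + √(L² − h²) = 50.229473 + √(33856.0 − 1024.0000) = 50.229473 + 181.196026 = 231.425500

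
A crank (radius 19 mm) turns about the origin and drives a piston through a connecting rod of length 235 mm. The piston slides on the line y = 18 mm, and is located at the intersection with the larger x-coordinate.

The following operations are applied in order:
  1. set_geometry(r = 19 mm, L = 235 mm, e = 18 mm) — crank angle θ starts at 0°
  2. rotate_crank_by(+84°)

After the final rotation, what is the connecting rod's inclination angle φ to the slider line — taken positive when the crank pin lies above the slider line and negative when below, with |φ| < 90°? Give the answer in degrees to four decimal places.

set_geometry: r = 19 mm, L = 235 mm, e = 18 mm; θ ← 0°
rotate_crank_by(+84°): θ ← 0° +84° = 84°
crank pin P = (r cos θ, r sin θ) = (1.986041, 18.895916)
h = r sin θ − e = 18.895916 − 18 = 0.895916
sin φ = h / L = 0.895916 / 235 = 0.00381241
φ = arcsin(0.00381241) = 0.218435°

0.2184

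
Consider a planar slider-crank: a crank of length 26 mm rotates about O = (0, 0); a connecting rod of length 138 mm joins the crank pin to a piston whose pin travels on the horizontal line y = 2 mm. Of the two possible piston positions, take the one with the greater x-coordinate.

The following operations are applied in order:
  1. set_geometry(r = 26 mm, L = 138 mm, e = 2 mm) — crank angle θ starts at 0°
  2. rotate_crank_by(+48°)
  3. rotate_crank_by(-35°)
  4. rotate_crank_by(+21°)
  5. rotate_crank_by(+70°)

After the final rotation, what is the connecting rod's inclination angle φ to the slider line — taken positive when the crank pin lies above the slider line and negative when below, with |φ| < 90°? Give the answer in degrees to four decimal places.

9.6900

set_geometry: r = 26 mm, L = 138 mm, e = 2 mm; θ ← 0°
rotate_crank_by(+48°): θ ← 0° +48° = 48°
rotate_crank_by(-35°): θ ← 48° -35° = 13°
rotate_crank_by(+21°): θ ← 13° +21° = 34°
rotate_crank_by(+70°): θ ← 34° +70° = 104°
crank pin P = (r cos θ, r sin θ) = (-6.289969, 25.227689)
h = r sin θ − e = 25.227689 − 2 = 23.227689
sin φ = h / L = 23.227689 / 138 = 0.16831659
φ = arcsin(0.16831659) = 9.689956°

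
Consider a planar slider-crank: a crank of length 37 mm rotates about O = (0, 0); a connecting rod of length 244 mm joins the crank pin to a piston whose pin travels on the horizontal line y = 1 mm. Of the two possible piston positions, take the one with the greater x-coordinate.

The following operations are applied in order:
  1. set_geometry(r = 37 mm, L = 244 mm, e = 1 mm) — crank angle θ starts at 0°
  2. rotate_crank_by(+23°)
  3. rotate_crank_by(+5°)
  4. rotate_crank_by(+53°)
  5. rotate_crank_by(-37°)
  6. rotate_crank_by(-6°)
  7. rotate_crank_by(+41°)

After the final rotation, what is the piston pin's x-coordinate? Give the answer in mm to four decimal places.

248.4900

set_geometry: r = 37 mm, L = 244 mm, e = 1 mm; θ ← 0°
rotate_crank_by(+23°): θ ← 0° +23° = 23°
rotate_crank_by(+5°): θ ← 23° +5° = 28°
rotate_crank_by(+53°): θ ← 28° +53° = 81°
rotate_crank_by(-37°): θ ← 81° -37° = 44°
rotate_crank_by(-6°): θ ← 44° -6° = 38°
rotate_crank_by(+41°): θ ← 38° +41° = 79°
crank pin P = (r cos θ, r sin θ) = (7.059933, 36.320206)
h = r sin θ − e = 36.320206 − 1 = 35.320206
x = r cos θ + √(L² − h²) = 7.059933 + √(59536.0 − 1247.5169) = 7.059933 + 241.430079 = 248.490012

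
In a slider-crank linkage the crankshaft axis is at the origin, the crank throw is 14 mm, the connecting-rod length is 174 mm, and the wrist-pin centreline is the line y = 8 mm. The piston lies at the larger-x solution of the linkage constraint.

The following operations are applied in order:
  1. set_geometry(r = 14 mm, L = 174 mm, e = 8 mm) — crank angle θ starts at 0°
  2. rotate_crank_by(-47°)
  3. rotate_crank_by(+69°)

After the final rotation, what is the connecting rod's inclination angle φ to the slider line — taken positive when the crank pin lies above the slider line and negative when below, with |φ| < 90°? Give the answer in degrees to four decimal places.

set_geometry: r = 14 mm, L = 174 mm, e = 8 mm; θ ← 0°
rotate_crank_by(-47°): θ ← 0° -47° = -47°
rotate_crank_by(+69°): θ ← -47° +69° = 22°
crank pin P = (r cos θ, r sin θ) = (12.980574, 5.244492)
h = r sin θ − e = 5.244492 − 8 = -2.755508
sin φ = h / L = -2.755508 / 174 = -0.01583625
φ = arcsin(-0.01583625) = -0.907388°

-0.9074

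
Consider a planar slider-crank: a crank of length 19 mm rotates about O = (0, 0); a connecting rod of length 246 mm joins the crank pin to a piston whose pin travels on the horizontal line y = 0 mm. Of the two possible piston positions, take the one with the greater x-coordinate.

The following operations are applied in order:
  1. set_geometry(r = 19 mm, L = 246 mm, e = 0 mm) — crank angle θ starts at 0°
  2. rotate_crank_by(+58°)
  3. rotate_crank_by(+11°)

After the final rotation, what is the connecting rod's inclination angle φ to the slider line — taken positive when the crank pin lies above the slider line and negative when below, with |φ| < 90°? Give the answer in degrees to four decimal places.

4.1349

set_geometry: r = 19 mm, L = 246 mm, e = 0 mm; θ ← 0°
rotate_crank_by(+58°): θ ← 0° +58° = 58°
rotate_crank_by(+11°): θ ← 58° +11° = 69°
crank pin P = (r cos θ, r sin θ) = (6.808991, 17.738028)
h = r sin θ − e = 17.738028 − 0 = 17.738028
sin φ = h / L = 17.738028 / 246 = 0.07210581
φ = arcsin(0.07210581) = 4.134947°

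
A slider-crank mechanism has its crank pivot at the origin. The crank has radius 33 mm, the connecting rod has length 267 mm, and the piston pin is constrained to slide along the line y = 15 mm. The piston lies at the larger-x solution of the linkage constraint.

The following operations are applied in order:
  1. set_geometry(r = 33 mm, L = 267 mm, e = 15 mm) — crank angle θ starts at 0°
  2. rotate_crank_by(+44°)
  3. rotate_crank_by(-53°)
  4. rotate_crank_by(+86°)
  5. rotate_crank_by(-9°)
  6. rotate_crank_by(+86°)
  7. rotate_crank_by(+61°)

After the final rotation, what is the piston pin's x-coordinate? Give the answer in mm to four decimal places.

set_geometry: r = 33 mm, L = 267 mm, e = 15 mm; θ ← 0°
rotate_crank_by(+44°): θ ← 0° +44° = 44°
rotate_crank_by(-53°): θ ← 44° -53° = -9°
rotate_crank_by(+86°): θ ← -9° +86° = 77°
rotate_crank_by(-9°): θ ← 77° -9° = 68°
rotate_crank_by(+86°): θ ← 68° +86° = 154°
rotate_crank_by(+61°): θ ← 154° +61° = 215°
crank pin P = (r cos θ, r sin θ) = (-27.032017, -18.928022)
h = r sin θ − e = -18.928022 − 15 = -33.928022
x = r cos θ + √(L² − h²) = -27.032017 + √(71289.0 − 1151.1107) = -27.032017 + 264.835589 = 237.803572

237.8036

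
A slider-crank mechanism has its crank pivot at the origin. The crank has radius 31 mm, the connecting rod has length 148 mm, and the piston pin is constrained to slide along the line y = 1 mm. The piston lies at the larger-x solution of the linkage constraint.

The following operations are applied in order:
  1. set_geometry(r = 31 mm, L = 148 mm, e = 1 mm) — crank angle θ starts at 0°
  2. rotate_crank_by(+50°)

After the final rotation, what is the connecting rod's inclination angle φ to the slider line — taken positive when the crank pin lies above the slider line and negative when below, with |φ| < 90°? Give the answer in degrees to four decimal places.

8.8413

set_geometry: r = 31 mm, L = 148 mm, e = 1 mm; θ ← 0°
rotate_crank_by(+50°): θ ← 0° +50° = 50°
crank pin P = (r cos θ, r sin θ) = (19.926416, 23.747378)
h = r sin θ − e = 23.747378 − 1 = 22.747378
sin φ = h / L = 22.747378 / 148 = 0.15369850
φ = arcsin(0.15369850) = 8.841321°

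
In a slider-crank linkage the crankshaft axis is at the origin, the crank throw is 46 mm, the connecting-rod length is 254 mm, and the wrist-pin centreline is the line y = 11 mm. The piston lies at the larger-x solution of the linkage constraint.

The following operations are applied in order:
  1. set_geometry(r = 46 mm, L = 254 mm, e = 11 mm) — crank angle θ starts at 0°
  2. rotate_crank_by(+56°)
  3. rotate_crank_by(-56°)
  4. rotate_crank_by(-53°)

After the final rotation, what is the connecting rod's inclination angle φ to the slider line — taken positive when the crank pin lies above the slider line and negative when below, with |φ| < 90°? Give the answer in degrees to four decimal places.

-10.8327

set_geometry: r = 46 mm, L = 254 mm, e = 11 mm; θ ← 0°
rotate_crank_by(+56°): θ ← 0° +56° = 56°
rotate_crank_by(-56°): θ ← 56° -56° = 0°
rotate_crank_by(-53°): θ ← 0° -53° = -53°
crank pin P = (r cos θ, r sin θ) = (27.683491, -36.737233)
h = r sin θ − e = -36.737233 − 11 = -47.737233
sin φ = h / L = -47.737233 / 254 = -0.18794186
φ = arcsin(-0.18794186) = -10.832698°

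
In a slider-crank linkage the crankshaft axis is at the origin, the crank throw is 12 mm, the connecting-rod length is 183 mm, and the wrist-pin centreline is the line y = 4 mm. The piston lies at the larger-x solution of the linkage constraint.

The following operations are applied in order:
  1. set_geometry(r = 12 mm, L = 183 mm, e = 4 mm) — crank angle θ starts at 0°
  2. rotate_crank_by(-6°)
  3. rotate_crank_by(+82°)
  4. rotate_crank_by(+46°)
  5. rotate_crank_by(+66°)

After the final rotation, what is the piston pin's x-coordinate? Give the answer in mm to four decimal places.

set_geometry: r = 12 mm, L = 183 mm, e = 4 mm; θ ← 0°
rotate_crank_by(-6°): θ ← 0° -6° = -6°
rotate_crank_by(+82°): θ ← -6° +82° = 76°
rotate_crank_by(+46°): θ ← 76° +46° = 122°
rotate_crank_by(+66°): θ ← 122° +66° = 188°
crank pin P = (r cos θ, r sin θ) = (-11.883217, -1.670077)
h = r sin θ − e = -1.670077 − 4 = -5.670077
x = r cos θ + √(L² − h²) = -11.883217 + √(33489.0 − 32.1498) = -11.883217 + 182.912138 = 171.028921

171.0289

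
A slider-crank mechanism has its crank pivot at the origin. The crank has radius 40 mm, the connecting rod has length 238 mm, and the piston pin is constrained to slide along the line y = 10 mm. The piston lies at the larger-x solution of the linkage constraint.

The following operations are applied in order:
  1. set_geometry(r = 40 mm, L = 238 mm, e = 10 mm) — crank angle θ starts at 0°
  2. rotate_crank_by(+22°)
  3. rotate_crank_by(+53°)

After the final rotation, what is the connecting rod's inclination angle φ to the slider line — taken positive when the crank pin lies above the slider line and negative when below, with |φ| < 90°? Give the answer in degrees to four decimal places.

set_geometry: r = 40 mm, L = 238 mm, e = 10 mm; θ ← 0°
rotate_crank_by(+22°): θ ← 0° +22° = 22°
rotate_crank_by(+53°): θ ← 22° +53° = 75°
crank pin P = (r cos θ, r sin θ) = (10.352762, 38.637033)
h = r sin θ − e = 38.637033 − 10 = 28.637033
sin φ = h / L = 28.637033 / 238 = 0.12032367
φ = arcsin(0.12032367) = 6.910783°

6.9108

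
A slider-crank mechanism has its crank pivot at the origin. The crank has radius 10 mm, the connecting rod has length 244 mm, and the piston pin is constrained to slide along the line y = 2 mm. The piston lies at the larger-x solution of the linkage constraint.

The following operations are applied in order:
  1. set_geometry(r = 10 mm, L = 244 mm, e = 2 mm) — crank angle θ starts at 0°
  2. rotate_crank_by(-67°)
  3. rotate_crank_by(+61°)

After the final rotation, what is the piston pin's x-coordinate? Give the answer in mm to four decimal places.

253.9262

set_geometry: r = 10 mm, L = 244 mm, e = 2 mm; θ ← 0°
rotate_crank_by(-67°): θ ← 0° -67° = -67°
rotate_crank_by(+61°): θ ← -67° +61° = -6°
crank pin P = (r cos θ, r sin θ) = (9.945219, -1.045285)
h = r sin θ − e = -1.045285 − 2 = -3.045285
x = r cos θ + √(L² − h²) = 9.945219 + √(59536.0 − 9.2738) = 9.945219 + 243.980996 = 253.926215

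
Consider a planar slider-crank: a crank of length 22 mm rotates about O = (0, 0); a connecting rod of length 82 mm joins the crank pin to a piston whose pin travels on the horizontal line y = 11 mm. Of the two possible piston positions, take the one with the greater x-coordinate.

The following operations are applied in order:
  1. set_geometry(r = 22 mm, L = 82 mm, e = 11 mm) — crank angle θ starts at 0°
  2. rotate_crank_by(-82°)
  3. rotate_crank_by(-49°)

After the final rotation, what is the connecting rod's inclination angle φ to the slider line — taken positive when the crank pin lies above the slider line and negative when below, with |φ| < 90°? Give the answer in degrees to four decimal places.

-19.6717

set_geometry: r = 22 mm, L = 82 mm, e = 11 mm; θ ← 0°
rotate_crank_by(-82°): θ ← 0° -82° = -82°
rotate_crank_by(-49°): θ ← -82° -49° = -131°
crank pin P = (r cos θ, r sin θ) = (-14.433299, -16.603611)
h = r sin θ − e = -16.603611 − 11 = -27.603611
sin φ = h / L = -27.603611 / 82 = -0.33662940
φ = arcsin(-0.33662940) = -19.671651°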